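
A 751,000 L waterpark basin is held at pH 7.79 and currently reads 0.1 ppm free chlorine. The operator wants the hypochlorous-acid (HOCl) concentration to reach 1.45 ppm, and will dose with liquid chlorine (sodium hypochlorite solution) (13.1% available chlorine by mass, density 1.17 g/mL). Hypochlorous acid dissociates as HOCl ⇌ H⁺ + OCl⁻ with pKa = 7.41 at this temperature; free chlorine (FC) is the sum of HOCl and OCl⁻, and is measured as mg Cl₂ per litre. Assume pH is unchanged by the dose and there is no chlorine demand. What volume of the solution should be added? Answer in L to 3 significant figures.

[OCl⁻]/[HOCl] = 10^(pH − pKa) = 10^(7.79 − 7.41) = 2.399; fraction as HOCl = 1/(1 + 2.399) = 0.2942.
Free chlorine required for 1.45 ppm HOCl: 1.45 / 0.2942 = 4.928 ppm.
FC to add: 4.928 − 0.1 = 4.828 mg/L as Cl₂.
Cl₂ equivalent: 4.828 mg/L × 751,000 L = 3626 g.
Product at 13.1% available Cl: 3626 / 0.131 = 27,680 g.
Volume: 27,680 g ÷ 1.17 g/mL = 23,660 mL.

23.7 L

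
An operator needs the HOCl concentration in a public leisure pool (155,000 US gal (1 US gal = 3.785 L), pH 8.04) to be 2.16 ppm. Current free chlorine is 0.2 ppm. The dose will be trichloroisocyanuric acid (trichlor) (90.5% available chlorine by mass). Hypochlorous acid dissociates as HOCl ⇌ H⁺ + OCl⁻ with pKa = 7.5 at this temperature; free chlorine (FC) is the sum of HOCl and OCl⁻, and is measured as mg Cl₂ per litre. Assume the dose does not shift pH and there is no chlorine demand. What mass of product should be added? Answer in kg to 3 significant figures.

Volume: 155,000 US gal × 3.785 L/gal = 586,675 L.
[OCl⁻]/[HOCl] = 10^(pH − pKa) = 10^(8.04 − 7.5) = 3.467; fraction as HOCl = 1/(1 + 3.467) = 0.2238.
Free chlorine required for 2.16 ppm HOCl: 2.16 / 0.2238 = 9.65 ppm.
FC to add: 9.65 − 0.2 = 9.45 mg/L as Cl₂.
Cl₂ equivalent: 9.45 mg/L × 586,675 L = 5544 g.
Product at 90.5% available Cl: 5544 / 0.905 = 6126 g.

6.13 kg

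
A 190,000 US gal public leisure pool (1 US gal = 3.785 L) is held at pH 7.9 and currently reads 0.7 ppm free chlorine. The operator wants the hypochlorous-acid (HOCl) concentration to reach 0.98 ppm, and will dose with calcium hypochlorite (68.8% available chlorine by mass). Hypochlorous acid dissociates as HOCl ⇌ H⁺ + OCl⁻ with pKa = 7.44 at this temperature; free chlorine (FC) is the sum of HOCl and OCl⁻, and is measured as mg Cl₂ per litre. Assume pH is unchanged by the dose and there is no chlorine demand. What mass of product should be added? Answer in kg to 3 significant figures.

3.25 kg

Volume: 190,000 US gal × 3.785 L/gal = 719,150 L.
[OCl⁻]/[HOCl] = 10^(pH − pKa) = 10^(7.9 − 7.44) = 2.884; fraction as HOCl = 1/(1 + 2.884) = 0.2575.
Free chlorine required for 0.98 ppm HOCl: 0.98 / 0.2575 = 3.806 ppm.
FC to add: 3.806 − 0.7 = 3.106 mg/L as Cl₂.
Cl₂ equivalent: 3.106 mg/L × 719,150 L = 2234 g.
Product at 68.8% available Cl: 2234 / 0.688 = 3247 g.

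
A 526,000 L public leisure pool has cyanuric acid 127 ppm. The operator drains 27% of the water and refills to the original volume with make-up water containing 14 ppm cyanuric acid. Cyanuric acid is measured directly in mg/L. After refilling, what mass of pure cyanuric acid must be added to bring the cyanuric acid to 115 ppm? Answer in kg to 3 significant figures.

9.74 kg

After draining 27% and refilling: 127 × 0.73 + 14 × 0.27 = 96.49 ppm.
Deficit to target: 115 − 96.49 = 18.51 mg/L.
Mass: 18.51 mg/L × 526,000 L = 9736 g cyanuric acid.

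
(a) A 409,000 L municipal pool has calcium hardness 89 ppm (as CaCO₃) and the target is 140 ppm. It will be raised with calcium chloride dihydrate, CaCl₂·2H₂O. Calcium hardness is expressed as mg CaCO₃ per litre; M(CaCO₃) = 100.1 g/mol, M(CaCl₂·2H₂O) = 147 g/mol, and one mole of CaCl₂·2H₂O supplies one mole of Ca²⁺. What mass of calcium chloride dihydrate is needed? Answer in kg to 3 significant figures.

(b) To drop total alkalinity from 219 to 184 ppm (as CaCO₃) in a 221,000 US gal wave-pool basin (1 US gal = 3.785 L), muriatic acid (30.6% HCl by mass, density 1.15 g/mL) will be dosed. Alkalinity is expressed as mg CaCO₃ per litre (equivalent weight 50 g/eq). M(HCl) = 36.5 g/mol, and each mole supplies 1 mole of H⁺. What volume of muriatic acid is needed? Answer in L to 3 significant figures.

(a) Hardness to add: (140 − 89) = 51 mg/L as CaCO₃ × 409,000 L = 20,860 g as CaCO₃.
(a) Moles of Ca²⁺ (1 mol Ca²⁺ ≡ 1 mol CaCO₃): 20,860 / 100.1 g/mol = 208.4 mol.
(a) Mass of CaCl₂·2H₂O: 208.4 × 147 = 30,630 g.

(b) Volume: 221,000 US gal × 3.785 L/gal = 836,485 L.
(b) Alkalinity to neutralize: (219 − 184) = 35 mg/L as CaCO₃ × 836,485 L = 29,280 g as CaCO₃.
(b) Equivalents of H⁺ required: 29,280 ÷ 50 g/eq = 585.5 eq = 585.5 mol HCl.
(b) Mass of HCl: 585.5 × 36.5 = 21,370 g.
(b) Mass of 30.6% solution: 21,370 / 0.306 = 69,840 g.
(b) Volume: 69,840 g ÷ 1.15 g/mL = 60,730 mL.

(a) 30.6 kg; (b) 60.7 L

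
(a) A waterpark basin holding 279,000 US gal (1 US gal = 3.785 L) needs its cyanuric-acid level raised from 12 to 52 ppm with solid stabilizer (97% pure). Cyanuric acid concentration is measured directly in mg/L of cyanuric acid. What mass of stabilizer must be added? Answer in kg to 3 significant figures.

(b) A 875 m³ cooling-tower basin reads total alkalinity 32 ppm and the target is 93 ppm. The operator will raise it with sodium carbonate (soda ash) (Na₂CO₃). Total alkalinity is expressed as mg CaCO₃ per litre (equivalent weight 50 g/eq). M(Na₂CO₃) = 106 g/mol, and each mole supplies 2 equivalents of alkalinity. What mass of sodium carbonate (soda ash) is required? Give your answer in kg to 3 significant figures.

(a) 43.5 kg; (b) 56.6 kg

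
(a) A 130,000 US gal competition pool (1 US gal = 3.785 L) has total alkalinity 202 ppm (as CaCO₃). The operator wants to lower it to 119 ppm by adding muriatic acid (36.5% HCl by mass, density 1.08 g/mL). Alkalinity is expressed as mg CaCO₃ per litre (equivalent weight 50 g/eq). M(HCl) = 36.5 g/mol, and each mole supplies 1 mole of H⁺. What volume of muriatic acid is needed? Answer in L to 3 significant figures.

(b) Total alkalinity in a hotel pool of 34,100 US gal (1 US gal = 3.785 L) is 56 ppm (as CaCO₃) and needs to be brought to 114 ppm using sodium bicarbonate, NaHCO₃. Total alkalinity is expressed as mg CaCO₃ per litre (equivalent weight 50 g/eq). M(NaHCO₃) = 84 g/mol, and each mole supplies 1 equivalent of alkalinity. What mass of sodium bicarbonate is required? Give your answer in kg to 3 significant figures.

(a) 75.6 L; (b) 12.6 kg

(a) Volume: 130,000 US gal × 3.785 L/gal = 492,050 L.
(a) Alkalinity to neutralize: (202 − 119) = 83 mg/L as CaCO₃ × 492,050 L = 40,840 g as CaCO₃.
(a) Equivalents of H⁺ required: 40,840 ÷ 50 g/eq = 816.8 eq = 816.8 mol HCl.
(a) Mass of HCl: 816.8 × 36.5 = 29,810 g.
(a) Mass of 36.5% solution: 29,810 / 0.365 = 81,680 g.
(a) Volume: 81,680 g ÷ 1.08 g/mL = 75,630 mL.

(b) Volume: 34,100 US gal × 3.785 L/gal = 129,068 L.
(b) Alkalinity to add: (114 − 56) = 58 mg/L as CaCO₃ × 129,068 L = 7486 g as CaCO₃.
(b) Equivalents: 7486 g ÷ 50 g/eq = 149.7 eq.
(b) NaHCO₃ supplies 1 eq per mole → 149.7 mol.
(b) Mass: 149.7 mol × 84 g/mol = 12,580 g.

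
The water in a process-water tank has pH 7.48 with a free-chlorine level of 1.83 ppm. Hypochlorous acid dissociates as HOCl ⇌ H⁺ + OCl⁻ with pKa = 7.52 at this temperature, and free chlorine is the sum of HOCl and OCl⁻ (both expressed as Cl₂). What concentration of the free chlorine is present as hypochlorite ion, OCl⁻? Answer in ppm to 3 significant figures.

0.873 ppm

[OCl⁻]/[HOCl] = 10^(pH − pKa) = 10^(7.48 − 7.52) = 10^-0.04 = 0.912.
Fraction as HOCl = 1 / (1 + 0.912) = 0.523.
OCl⁻ = (1 − 0.523) × 1.83 ppm = 0.8729 ppm.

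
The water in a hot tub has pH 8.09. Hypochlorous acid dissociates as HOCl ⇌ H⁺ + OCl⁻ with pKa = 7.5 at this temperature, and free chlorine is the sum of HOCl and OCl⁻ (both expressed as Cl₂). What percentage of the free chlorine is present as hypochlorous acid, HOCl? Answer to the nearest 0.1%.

20.4%

[OCl⁻]/[HOCl] = 10^(pH − pKa) = 10^(8.09 − 7.5) = 10^0.59 = 3.89.
Fraction as HOCl = 1 / (1 + 3.89) = 0.2045.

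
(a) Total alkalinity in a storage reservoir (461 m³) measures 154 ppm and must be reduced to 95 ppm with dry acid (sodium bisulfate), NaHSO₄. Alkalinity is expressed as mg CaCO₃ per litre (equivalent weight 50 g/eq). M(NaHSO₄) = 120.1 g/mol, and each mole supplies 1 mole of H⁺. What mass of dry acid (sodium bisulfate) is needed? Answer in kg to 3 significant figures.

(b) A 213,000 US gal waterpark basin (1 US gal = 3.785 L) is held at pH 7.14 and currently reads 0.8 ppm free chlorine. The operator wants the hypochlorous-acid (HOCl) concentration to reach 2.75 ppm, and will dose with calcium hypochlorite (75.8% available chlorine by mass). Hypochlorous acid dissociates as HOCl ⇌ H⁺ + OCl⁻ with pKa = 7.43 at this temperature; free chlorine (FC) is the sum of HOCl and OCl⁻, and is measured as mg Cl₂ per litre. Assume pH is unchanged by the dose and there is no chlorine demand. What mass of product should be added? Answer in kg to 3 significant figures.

(a) 65.3 kg; (b) 3.57 kg

(a) Volume: 461 m³ = 461,000 L.
(a) Alkalinity to neutralize: (154 − 95) = 59 mg/L as CaCO₃ × 461,000 L = 27,200 g as CaCO₃.
(a) Equivalents of H⁺ required: 27,200 ÷ 50 g/eq = 544 eq = 544 mol NaHSO₄.
(a) Mass of NaHSO₄: 544 × 120.1 = 65,330 g.

(b) Volume: 213,000 US gal × 3.785 L/gal = 806,205 L.
(b) [OCl⁻]/[HOCl] = 10^(pH − pKa) = 10^(7.14 − 7.43) = 0.5129; fraction as HOCl = 1/(1 + 0.5129) = 0.661.
(b) Free chlorine required for 2.75 ppm HOCl: 2.75 / 0.661 = 4.16 ppm.
(b) FC to add: 4.16 − 0.8 = 3.36 mg/L as Cl₂.
(b) Cl₂ equivalent: 3.36 mg/L × 806,205 L = 2709 g.
(b) Product at 75.8% available Cl: 2709 / 0.758 = 3574 g.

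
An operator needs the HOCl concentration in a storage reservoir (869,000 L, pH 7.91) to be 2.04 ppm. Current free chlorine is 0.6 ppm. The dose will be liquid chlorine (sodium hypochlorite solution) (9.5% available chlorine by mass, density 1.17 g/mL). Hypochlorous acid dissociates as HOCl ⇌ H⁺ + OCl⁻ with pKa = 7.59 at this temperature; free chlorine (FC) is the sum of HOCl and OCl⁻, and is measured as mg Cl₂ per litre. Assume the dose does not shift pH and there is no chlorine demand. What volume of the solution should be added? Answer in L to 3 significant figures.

44.6 L

[OCl⁻]/[HOCl] = 10^(pH − pKa) = 10^(7.91 − 7.59) = 2.089; fraction as HOCl = 1/(1 + 2.089) = 0.3237.
Free chlorine required for 2.04 ppm HOCl: 2.04 / 0.3237 = 6.302 ppm.
FC to add: 6.302 − 0.6 = 5.702 mg/L as Cl₂.
Cl₂ equivalent: 5.702 mg/L × 869,000 L = 4955 g.
Product at 9.5% available Cl: 4955 / 0.095 = 52,160 g.
Volume: 52,160 g ÷ 1.17 g/mL = 44,580 mL.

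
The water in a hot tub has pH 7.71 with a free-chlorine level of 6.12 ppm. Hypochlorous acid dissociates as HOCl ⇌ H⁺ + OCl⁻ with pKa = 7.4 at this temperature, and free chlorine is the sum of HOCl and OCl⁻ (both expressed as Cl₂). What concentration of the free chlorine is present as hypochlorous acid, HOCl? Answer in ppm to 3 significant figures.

[OCl⁻]/[HOCl] = 10^(pH − pKa) = 10^(7.71 − 7.4) = 10^0.31 = 2.042.
Fraction as HOCl = 1 / (1 + 2.042) = 0.3288.
HOCl = 0.3288 × 6.12 ppm = 2.012 ppm.

2.01 ppm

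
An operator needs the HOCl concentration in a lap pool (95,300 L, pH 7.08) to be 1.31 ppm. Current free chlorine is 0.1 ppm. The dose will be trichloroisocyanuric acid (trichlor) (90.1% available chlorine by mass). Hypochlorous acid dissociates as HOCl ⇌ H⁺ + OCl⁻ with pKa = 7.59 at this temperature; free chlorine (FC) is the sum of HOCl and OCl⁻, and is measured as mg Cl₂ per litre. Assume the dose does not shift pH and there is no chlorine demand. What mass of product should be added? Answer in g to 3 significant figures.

[OCl⁻]/[HOCl] = 10^(pH − pKa) = 10^(7.08 − 7.59) = 0.309; fraction as HOCl = 1/(1 + 0.309) = 0.7639.
Free chlorine required for 1.31 ppm HOCl: 1.31 / 0.7639 = 1.715 ppm.
FC to add: 1.715 − 0.1 = 1.615 mg/L as Cl₂.
Cl₂ equivalent: 1.615 mg/L × 95,300 L = 153.9 g.
Product at 90.1% available Cl: 153.9 / 0.901 = 170.8 g.

171 g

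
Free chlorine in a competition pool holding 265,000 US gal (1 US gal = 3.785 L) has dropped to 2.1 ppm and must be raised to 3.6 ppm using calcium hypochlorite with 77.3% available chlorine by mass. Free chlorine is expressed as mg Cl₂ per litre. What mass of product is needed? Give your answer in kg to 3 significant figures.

1.95 kg

Volume: 265,000 US gal × 3.785 L/gal = 1,003,025 L.
Chlorine deficit: 3.6 − 2.1 = 1.5 ppm = 1.5 mg/L as Cl₂.
Cl₂ equivalent needed: 1.5 mg/L × 1,003,025 L = 1,505,000 mg = 1505 g.
Product at 77.3% available chlorine: 1505 / 0.773 = 1946 g.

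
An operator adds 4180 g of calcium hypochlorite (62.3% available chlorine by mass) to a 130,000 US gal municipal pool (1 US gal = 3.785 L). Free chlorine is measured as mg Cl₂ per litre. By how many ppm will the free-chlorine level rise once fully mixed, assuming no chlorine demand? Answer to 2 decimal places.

Volume: 130,000 US gal × 3.785 L/gal = 492,050 L.
Available chlorine delivered: 4180 g × 0.623 = 2604 g as Cl₂.
Concentration rise: 2604 g / 492,050 L = 5.292 mg/L = 5.29 ppm.

5.29 ppm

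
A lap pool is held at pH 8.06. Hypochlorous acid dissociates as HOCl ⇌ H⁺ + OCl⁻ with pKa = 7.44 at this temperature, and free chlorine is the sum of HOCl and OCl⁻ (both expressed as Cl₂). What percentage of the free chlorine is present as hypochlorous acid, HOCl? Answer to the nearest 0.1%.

[OCl⁻]/[HOCl] = 10^(pH − pKa) = 10^(8.06 − 7.44) = 10^0.62 = 4.169.
Fraction as HOCl = 1 / (1 + 4.169) = 0.1935.

19.3%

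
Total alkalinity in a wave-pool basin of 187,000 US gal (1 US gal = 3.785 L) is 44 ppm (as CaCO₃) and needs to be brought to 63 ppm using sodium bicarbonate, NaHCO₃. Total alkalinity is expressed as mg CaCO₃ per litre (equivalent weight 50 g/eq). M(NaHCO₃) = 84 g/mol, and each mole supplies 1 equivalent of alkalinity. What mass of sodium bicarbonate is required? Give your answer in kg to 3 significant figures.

22.6 kg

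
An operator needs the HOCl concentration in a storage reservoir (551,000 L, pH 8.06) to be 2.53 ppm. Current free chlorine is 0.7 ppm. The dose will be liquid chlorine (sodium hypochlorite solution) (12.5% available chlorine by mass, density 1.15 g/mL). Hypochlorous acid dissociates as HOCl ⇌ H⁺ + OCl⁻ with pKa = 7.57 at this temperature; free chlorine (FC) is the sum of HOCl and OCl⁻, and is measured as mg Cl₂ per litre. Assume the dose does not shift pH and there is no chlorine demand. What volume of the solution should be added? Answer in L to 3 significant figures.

37.0 L

[OCl⁻]/[HOCl] = 10^(pH − pKa) = 10^(8.06 − 7.57) = 3.09; fraction as HOCl = 1/(1 + 3.09) = 0.2445.
Free chlorine required for 2.53 ppm HOCl: 2.53 / 0.2445 = 10.35 ppm.
FC to add: 10.35 − 0.7 = 9.648 mg/L as Cl₂.
Cl₂ equivalent: 9.648 mg/L × 551,000 L = 5316 g.
Product at 12.5% available Cl: 5316 / 0.125 = 42,530 g.
Volume: 42,530 g ÷ 1.15 g/mL = 36,980 mL.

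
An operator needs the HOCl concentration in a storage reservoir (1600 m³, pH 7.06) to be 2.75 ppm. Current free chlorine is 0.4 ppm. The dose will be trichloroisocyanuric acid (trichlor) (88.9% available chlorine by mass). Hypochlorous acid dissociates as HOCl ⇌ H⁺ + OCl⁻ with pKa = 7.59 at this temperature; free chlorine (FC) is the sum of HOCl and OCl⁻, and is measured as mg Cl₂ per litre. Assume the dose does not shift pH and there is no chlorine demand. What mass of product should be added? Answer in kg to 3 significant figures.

5.69 kg

Volume: 1600 m³ = 1,600,000 L.
[OCl⁻]/[HOCl] = 10^(pH − pKa) = 10^(7.06 − 7.59) = 0.2951; fraction as HOCl = 1/(1 + 0.2951) = 0.7721.
Free chlorine required for 2.75 ppm HOCl: 2.75 / 0.7721 = 3.562 ppm.
FC to add: 3.562 − 0.4 = 3.162 mg/L as Cl₂.
Cl₂ equivalent: 3.162 mg/L × 1,600,000 L = 5059 g.
Product at 88.9% available Cl: 5059 / 0.889 = 5690 g.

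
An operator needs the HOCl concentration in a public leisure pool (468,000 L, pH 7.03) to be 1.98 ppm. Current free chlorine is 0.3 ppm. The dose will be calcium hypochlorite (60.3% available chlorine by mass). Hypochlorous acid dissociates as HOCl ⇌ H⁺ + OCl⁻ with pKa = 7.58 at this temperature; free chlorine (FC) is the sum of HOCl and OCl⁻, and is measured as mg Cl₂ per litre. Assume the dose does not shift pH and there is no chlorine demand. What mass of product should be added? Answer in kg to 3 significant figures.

[OCl⁻]/[HOCl] = 10^(pH − pKa) = 10^(7.03 − 7.58) = 0.2818; fraction as HOCl = 1/(1 + 0.2818) = 0.7801.
Free chlorine required for 1.98 ppm HOCl: 1.98 / 0.7801 = 2.538 ppm.
FC to add: 2.538 − 0.3 = 2.238 mg/L as Cl₂.
Cl₂ equivalent: 2.238 mg/L × 468,000 L = 1047 g.
Product at 60.3% available Cl: 1047 / 0.603 = 1737 g.

1.74 kg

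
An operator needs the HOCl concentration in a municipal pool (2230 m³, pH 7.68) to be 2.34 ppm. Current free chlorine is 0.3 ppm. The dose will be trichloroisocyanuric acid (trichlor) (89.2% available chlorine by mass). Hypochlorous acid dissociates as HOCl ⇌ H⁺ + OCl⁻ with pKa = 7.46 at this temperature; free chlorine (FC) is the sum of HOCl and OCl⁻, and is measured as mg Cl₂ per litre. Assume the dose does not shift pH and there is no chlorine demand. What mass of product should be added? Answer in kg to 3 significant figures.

Volume: 2230 m³ = 2,230,000 L.
[OCl⁻]/[HOCl] = 10^(pH − pKa) = 10^(7.68 − 7.46) = 1.66; fraction as HOCl = 1/(1 + 1.66) = 0.376.
Free chlorine required for 2.34 ppm HOCl: 2.34 / 0.376 = 6.223 ppm.
FC to add: 6.223 − 0.3 = 5.923 mg/L as Cl₂.
Cl₂ equivalent: 5.923 mg/L × 2,230,000 L = 13,210 g.
Product at 89.2% available Cl: 13,210 / 0.892 = 14,810 g.

14.8 kg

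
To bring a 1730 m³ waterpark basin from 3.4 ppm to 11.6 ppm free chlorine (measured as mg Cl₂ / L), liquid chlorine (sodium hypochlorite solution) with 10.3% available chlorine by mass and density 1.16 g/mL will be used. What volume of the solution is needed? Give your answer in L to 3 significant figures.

Volume: 1730 m³ = 1,730,000 L.
Chlorine deficit: 11.6 − 3.4 = 8.2 ppm = 8.2 mg/L as Cl₂.
Cl₂ equivalent needed: 8.2 mg/L × 1,730,000 L = 14,190,000 mg = 14,190 g.
Product at 10.3% available chlorine: 14,190 / 0.103 = 137,700 g.
Volume at density 1.16 g/mL: 137,700 g ÷ 1.16 g/mL = 118,700 mL.

119 L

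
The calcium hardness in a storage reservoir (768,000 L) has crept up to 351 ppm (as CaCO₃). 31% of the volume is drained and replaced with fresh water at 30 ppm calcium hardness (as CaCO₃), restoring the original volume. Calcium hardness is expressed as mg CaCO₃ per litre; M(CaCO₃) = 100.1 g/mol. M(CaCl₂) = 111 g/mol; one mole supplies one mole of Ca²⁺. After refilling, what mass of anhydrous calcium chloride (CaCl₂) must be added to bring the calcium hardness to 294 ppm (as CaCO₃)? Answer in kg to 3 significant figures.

36.2 kg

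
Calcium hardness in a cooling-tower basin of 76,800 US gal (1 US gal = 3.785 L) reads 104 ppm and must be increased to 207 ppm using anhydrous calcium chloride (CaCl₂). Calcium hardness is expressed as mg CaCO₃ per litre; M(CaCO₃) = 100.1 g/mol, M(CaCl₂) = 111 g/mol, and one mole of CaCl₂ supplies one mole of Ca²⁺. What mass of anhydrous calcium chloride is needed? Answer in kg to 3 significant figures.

33.2 kg

Volume: 76,800 US gal × 3.785 L/gal = 290,688 L.
Hardness to add: (207 − 104) = 103 mg/L as CaCO₃ × 290,688 L = 29,940 g as CaCO₃.
Moles of Ca²⁺ (1 mol Ca²⁺ ≡ 1 mol CaCO₃): 29,940 / 100.1 g/mol = 299.1 mol.
Mass of CaCl₂: 299.1 × 111 = 33,200 g.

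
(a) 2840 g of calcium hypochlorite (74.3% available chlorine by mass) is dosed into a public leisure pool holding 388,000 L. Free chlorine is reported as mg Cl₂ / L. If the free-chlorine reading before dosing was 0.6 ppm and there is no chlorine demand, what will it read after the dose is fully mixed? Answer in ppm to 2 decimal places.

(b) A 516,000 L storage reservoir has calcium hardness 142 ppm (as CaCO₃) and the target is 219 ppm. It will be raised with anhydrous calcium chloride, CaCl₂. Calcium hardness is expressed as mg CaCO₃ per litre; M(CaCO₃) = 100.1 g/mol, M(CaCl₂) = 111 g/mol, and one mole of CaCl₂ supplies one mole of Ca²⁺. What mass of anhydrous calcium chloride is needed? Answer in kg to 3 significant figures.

(a) Available chlorine delivered: 2840 g × 0.743 = 2110 g as Cl₂.
(a) Concentration rise: 2110 g / 388,000 L = 5.438 mg/L = 5.44 ppm.
(a) Final FC: 0.6 + 5.44 = 6.04 ppm.

(b) Hardness to add: (219 − 142) = 77 mg/L as CaCO₃ × 516,000 L = 39,730 g as CaCO₃.
(b) Moles of Ca²⁺ (1 mol Ca²⁺ ≡ 1 mol CaCO₃): 39,730 / 100.1 g/mol = 396.9 mol.
(b) Mass of CaCl₂: 396.9 × 111 = 44,060 g.

(a) 6.04 ppm; (b) 44.1 kg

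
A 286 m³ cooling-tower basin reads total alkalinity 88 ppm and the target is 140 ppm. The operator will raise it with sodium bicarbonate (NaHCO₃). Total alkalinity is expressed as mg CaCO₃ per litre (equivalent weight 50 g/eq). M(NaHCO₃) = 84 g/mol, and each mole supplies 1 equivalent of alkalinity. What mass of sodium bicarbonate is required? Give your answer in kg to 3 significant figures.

Volume: 286 m³ = 286,000 L.
Alkalinity to add: (140 − 88) = 52 mg/L as CaCO₃ × 286,000 L = 14,870 g as CaCO₃.
Equivalents: 14,870 g ÷ 50 g/eq = 297.4 eq.
NaHCO₃ supplies 1 eq per mole → 297.4 mol.
Mass: 297.4 mol × 84 g/mol = 24,980 g.

25.0 kg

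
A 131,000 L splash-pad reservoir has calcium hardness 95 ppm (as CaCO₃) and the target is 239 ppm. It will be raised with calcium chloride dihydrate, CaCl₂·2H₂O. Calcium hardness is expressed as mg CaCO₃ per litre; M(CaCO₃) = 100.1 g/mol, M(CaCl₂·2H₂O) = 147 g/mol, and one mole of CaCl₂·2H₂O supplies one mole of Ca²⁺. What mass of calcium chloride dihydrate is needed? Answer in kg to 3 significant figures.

27.7 kg

Hardness to add: (239 − 95) = 144 mg/L as CaCO₃ × 131,000 L = 18,860 g as CaCO₃.
Moles of Ca²⁺ (1 mol Ca²⁺ ≡ 1 mol CaCO₃): 18,860 / 100.1 g/mol = 188.5 mol.
Mass of CaCl₂·2H₂O: 188.5 × 147 = 27,700 g.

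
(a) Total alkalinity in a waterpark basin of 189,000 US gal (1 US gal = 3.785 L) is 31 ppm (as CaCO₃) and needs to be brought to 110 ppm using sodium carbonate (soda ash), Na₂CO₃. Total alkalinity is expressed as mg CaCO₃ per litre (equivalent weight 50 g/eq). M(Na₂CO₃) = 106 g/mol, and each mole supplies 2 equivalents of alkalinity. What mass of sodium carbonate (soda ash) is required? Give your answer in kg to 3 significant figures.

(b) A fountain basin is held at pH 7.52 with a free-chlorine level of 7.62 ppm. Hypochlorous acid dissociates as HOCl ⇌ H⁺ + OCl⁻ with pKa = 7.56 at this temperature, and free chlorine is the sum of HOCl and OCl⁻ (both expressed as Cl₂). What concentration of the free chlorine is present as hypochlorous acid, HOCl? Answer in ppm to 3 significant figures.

(a) 59.9 kg; (b) 3.99 ppm

(a) Volume: 189,000 US gal × 3.785 L/gal = 715,365 L.
(a) Alkalinity to add: (110 − 31) = 79 mg/L as CaCO₃ × 715,365 L = 56,510 g as CaCO₃.
(a) Equivalents: 56,510 g ÷ 50 g/eq = 1130 eq.
(a) Each mole of Na₂CO₃ supplies 2 eq, so 1130 / 2 = 565.1 mol.
(a) Mass: 565.1 mol × 106 g/mol = 59,900 g.

(b) [OCl⁻]/[HOCl] = 10^(pH − pKa) = 10^(7.52 − 7.56) = 10^-0.04 = 0.912.
(b) Fraction as HOCl = 1 / (1 + 0.912) = 0.523.
(b) HOCl = 0.523 × 7.62 ppm = 3.985 ppm.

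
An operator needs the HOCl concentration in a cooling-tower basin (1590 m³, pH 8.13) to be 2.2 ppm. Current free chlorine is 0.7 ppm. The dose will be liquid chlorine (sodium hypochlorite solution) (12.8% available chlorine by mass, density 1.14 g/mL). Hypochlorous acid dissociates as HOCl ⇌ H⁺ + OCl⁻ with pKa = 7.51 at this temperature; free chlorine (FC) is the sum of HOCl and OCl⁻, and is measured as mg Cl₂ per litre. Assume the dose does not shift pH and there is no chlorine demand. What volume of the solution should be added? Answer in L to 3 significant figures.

116 L

Volume: 1590 m³ = 1,590,000 L.
[OCl⁻]/[HOCl] = 10^(pH − pKa) = 10^(8.13 − 7.51) = 4.169; fraction as HOCl = 1/(1 + 4.169) = 0.1935.
Free chlorine required for 2.2 ppm HOCl: 2.2 / 0.1935 = 11.37 ppm.
FC to add: 11.37 − 0.7 = 10.67 mg/L as Cl₂.
Cl₂ equivalent: 10.67 mg/L × 1,590,000 L = 16,970 g.
Product at 12.8% available Cl: 16,970 / 0.128 = 132,600 g.
Volume: 132,600 g ÷ 1.14 g/mL = 116,300 mL.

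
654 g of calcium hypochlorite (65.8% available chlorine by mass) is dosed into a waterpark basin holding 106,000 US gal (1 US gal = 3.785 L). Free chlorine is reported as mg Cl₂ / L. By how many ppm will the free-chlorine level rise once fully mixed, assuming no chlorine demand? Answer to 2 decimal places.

1.07 ppm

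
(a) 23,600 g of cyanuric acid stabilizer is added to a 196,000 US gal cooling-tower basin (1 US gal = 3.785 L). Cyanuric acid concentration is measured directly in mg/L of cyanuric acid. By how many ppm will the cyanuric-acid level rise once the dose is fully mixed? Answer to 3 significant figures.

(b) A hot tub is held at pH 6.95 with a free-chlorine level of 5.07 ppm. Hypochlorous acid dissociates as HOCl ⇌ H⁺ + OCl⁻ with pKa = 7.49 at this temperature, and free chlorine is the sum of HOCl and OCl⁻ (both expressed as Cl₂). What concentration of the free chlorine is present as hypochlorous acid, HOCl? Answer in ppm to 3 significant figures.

(a) 31.8 ppm; (b) 3.94 ppm

(a) Volume: 196,000 US gal × 3.785 L/gal = 741,860 L.
(a) Rise: 23,600 g / 741,860 L × 1000 = 31.81 mg/L.

(b) [OCl⁻]/[HOCl] = 10^(pH − pKa) = 10^(6.95 − 7.49) = 10^-0.54 = 0.2884.
(b) Fraction as HOCl = 1 / (1 + 0.2884) = 0.7762.
(b) HOCl = 0.7762 × 5.07 ppm = 3.935 ppm.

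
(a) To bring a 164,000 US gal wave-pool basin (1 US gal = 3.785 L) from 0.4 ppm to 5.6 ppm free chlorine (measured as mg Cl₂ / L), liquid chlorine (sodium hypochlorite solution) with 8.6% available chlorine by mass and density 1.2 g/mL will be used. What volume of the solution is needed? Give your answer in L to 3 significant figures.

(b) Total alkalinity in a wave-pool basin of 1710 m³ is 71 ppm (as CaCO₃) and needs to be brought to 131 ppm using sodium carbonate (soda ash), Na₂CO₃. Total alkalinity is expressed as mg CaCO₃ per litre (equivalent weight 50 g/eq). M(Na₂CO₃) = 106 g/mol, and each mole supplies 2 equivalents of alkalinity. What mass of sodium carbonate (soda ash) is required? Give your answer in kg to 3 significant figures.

(a) Volume: 164,000 US gal × 3.785 L/gal = 620,740 L.
(a) Chlorine deficit: 5.6 − 0.4 = 5.2 ppm = 5.2 mg/L as Cl₂.
(a) Cl₂ equivalent needed: 5.2 mg/L × 620,740 L = 3,228,000 mg = 3228 g.
(a) Product at 8.6% available chlorine: 3228 / 0.086 = 37,530 g.
(a) Volume at density 1.2 g/mL: 37,530 g ÷ 1.2 g/mL = 31,280 mL.

(b) Volume: 1710 m³ = 1,710,000 L.
(b) Alkalinity to add: (131 − 71) = 60 mg/L as CaCO₃ × 1,710,000 L = 102,600 g as CaCO₃.
(b) Equivalents: 102,600 g ÷ 50 g/eq = 2052 eq.
(b) Each mole of Na₂CO₃ supplies 2 eq, so 2052 / 2 = 1026 mol.
(b) Mass: 1026 mol × 106 g/mol = 108,800 g.

(a) 31.3 L; (b) 109 kg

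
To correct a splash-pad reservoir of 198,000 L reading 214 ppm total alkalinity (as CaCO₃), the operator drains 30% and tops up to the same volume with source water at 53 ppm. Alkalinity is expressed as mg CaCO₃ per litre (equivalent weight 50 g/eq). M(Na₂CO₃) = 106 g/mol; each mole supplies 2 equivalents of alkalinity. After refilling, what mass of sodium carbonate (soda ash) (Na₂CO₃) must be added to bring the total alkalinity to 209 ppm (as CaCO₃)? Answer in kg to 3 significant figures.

After draining 30% and refilling: 214 × 0.70 + 53 × 0.30 = 165.7 ppm.
Deficit to target: 209 − 165.7 = 43.3 mg/L.
As CaCO₃: 43.3 mg/L × 198,000 L = 8573 g; ÷ 50 g/eq ÷ 2 = 85.73 mol Na₂CO₃.
Mass: 85.73 × 106 = 9088 g.

9.09 kg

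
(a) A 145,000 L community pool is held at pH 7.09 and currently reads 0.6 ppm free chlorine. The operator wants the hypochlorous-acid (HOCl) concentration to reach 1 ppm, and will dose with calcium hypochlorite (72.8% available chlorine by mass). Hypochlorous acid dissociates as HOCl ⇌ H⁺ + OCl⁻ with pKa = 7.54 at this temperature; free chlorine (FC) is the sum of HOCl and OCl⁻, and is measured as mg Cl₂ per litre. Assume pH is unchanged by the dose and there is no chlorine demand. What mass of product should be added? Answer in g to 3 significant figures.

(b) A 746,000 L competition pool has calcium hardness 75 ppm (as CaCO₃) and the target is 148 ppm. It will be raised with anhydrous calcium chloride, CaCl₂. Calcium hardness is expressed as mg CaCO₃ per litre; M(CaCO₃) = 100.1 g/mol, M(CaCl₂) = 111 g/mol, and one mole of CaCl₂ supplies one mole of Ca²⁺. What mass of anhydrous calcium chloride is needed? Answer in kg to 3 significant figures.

(a) 150 g; (b) 60.4 kg

(a) [OCl⁻]/[HOCl] = 10^(pH − pKa) = 10^(7.09 − 7.54) = 0.3548; fraction as HOCl = 1/(1 + 0.3548) = 0.7381.
(a) Free chlorine required for 1 ppm HOCl: 1 / 0.7381 = 1.355 ppm.
(a) FC to add: 1.355 − 0.6 = 0.7548 mg/L as Cl₂.
(a) Cl₂ equivalent: 0.7548 mg/L × 145,000 L = 109.4 g.
(a) Product at 72.8% available Cl: 109.4 / 0.728 = 150.3 g.

(b) Hardness to add: (148 − 75) = 73 mg/L as CaCO₃ × 746,000 L = 54,460 g as CaCO₃.
(b) Moles of Ca²⁺ (1 mol Ca²⁺ ≡ 1 mol CaCO₃): 54,460 / 100.1 g/mol = 544 mol.
(b) Mass of CaCl₂: 544 × 111 = 60,390 g.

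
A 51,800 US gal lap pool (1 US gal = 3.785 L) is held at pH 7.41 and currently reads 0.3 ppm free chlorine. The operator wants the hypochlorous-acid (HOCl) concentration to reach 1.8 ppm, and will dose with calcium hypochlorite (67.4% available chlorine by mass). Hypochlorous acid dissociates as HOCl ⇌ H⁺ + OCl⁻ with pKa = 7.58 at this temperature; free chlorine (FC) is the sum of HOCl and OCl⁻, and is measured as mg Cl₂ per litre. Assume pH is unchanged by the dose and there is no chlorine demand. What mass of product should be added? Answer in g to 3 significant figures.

Volume: 51,800 US gal × 3.785 L/gal = 196,063 L.
[OCl⁻]/[HOCl] = 10^(pH − pKa) = 10^(7.41 − 7.58) = 0.6761; fraction as HOCl = 1/(1 + 0.6761) = 0.5966.
Free chlorine required for 1.8 ppm HOCl: 1.8 / 0.5966 = 3.017 ppm.
FC to add: 3.017 − 0.3 = 2.717 mg/L as Cl₂.
Cl₂ equivalent: 2.717 mg/L × 196,063 L = 532.7 g.
Product at 67.4% available Cl: 532.7 / 0.674 = 790.3 g.

790 g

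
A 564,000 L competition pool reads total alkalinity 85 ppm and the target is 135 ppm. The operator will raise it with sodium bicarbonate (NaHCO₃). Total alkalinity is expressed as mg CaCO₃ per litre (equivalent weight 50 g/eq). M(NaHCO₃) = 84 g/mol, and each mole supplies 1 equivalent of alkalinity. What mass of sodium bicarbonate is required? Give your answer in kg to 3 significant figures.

Alkalinity to add: (135 − 85) = 50 mg/L as CaCO₃ × 564,000 L = 28,200 g as CaCO₃.
Equivalents: 28,200 g ÷ 50 g/eq = 564 eq.
NaHCO₃ supplies 1 eq per mole → 564 mol.
Mass: 564 mol × 84 g/mol = 47,380 g.

47.4 kg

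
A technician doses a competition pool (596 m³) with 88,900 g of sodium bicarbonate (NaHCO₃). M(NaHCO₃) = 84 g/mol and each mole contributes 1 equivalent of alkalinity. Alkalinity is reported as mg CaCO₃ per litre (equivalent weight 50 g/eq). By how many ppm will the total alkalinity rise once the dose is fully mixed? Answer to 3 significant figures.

88.8 ppm

Volume: 596 m³ = 596,000 L.
Moles of NaHCO₃: 88,900 g ÷ 84 g/mol = 1058 mol → 1058 eq of alkalinity.
As CaCO₃: 1058 eq × 50 g/eq = 52,920 g.
Rise: 52,920 g / 596,000 L × 1000 = 88.79 mg/L.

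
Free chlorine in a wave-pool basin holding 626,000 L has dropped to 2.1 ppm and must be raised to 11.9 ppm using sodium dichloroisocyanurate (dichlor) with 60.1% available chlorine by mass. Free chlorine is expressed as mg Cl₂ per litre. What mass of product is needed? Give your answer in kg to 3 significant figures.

Chlorine deficit: 11.9 − 2.1 = 9.8 ppm = 9.8 mg/L as Cl₂.
Cl₂ equivalent needed: 9.8 mg/L × 626,000 L = 6,135,000 mg = 6135 g.
Product at 60.1% available chlorine: 6135 / 0.601 = 10,210 g.

10.2 kg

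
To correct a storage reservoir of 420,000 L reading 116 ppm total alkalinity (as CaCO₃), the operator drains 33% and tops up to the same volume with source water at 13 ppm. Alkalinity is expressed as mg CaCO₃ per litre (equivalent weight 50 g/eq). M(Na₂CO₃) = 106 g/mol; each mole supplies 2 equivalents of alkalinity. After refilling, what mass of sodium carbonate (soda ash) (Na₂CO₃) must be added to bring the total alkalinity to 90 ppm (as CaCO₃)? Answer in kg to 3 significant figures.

After draining 33% and refilling: 116 × 0.67 + 13 × 0.33 = 82.01 ppm.
Deficit to target: 90 − 82.01 = 7.99 mg/L.
As CaCO₃: 7.99 mg/L × 420,000 L = 3356 g; ÷ 50 g/eq ÷ 2 = 33.56 mol Na₂CO₃.
Mass: 33.56 × 106 = 3557 g.

3.56 kg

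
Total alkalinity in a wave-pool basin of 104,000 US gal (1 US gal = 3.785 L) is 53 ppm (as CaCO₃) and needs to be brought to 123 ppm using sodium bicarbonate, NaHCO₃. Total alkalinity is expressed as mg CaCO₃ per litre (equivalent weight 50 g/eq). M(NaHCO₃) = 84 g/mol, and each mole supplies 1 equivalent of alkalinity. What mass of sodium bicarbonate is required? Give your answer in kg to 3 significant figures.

46.3 kg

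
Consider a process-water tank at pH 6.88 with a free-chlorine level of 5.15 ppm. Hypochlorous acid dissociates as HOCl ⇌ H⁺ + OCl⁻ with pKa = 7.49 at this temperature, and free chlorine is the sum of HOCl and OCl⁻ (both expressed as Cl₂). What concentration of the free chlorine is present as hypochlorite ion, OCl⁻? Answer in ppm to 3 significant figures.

1.02 ppm

[OCl⁻]/[HOCl] = 10^(pH − pKa) = 10^(6.88 − 7.49) = 10^-0.61 = 0.2455.
Fraction as HOCl = 1 / (1 + 0.2455) = 0.8029.
OCl⁻ = (1 − 0.8029) × 5.15 ppm = 1.015 ppm.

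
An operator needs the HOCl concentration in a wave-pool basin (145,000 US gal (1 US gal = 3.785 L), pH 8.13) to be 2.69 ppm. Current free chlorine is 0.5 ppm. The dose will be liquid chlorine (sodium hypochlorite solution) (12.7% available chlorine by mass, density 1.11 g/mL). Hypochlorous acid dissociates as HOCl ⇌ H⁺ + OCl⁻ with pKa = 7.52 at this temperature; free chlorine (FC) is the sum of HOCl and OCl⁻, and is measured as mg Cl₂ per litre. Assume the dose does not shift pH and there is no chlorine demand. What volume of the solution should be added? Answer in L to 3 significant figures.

Volume: 145,000 US gal × 3.785 L/gal = 548,825 L.
[OCl⁻]/[HOCl] = 10^(pH − pKa) = 10^(8.13 − 7.52) = 4.074; fraction as HOCl = 1/(1 + 4.074) = 0.1971.
Free chlorine required for 2.69 ppm HOCl: 2.69 / 0.1971 = 13.65 ppm.
FC to add: 13.65 − 0.5 = 13.15 mg/L as Cl₂.
Cl₂ equivalent: 13.15 mg/L × 548,825 L = 7216 g.
Product at 12.7% available Cl: 7216 / 0.127 = 56,820 g.
Volume: 56,820 g ÷ 1.11 g/mL = 51,190 mL.

51.2 L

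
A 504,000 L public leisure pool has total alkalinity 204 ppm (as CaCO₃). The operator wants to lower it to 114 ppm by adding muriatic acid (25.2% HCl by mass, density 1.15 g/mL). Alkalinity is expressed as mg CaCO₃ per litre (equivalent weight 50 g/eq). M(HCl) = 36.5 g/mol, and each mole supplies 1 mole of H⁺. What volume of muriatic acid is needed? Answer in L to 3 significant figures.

114 L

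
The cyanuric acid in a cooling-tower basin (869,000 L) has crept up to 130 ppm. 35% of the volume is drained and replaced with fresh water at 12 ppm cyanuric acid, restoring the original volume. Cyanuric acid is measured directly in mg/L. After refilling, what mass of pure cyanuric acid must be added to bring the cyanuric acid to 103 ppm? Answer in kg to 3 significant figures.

12.4 kg

After draining 35% and refilling: 130 × 0.65 + 12 × 0.35 = 88.7 ppm.
Deficit to target: 103 − 88.7 = 14.3 mg/L.
Mass: 14.3 mg/L × 869,000 L = 12,430 g cyanuric acid.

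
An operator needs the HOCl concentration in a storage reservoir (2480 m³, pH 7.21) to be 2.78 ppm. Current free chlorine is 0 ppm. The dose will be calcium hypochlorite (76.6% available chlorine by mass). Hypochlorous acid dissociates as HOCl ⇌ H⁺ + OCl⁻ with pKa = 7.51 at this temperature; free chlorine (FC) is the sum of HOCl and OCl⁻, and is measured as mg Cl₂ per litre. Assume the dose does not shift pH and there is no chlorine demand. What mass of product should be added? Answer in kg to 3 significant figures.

13.5 kg

Volume: 2480 m³ = 2,480,000 L.
[OCl⁻]/[HOCl] = 10^(pH − pKa) = 10^(7.21 − 7.51) = 0.5012; fraction as HOCl = 1/(1 + 0.5012) = 0.6661.
Free chlorine required for 2.78 ppm HOCl: 2.78 / 0.6661 = 4.173 ppm.
FC to add: 4.173 − 0 = 4.173 mg/L as Cl₂.
Cl₂ equivalent: 4.173 mg/L × 2,480,000 L = 10,350 g.
Product at 76.6% available Cl: 10,350 / 0.766 = 13,510 g.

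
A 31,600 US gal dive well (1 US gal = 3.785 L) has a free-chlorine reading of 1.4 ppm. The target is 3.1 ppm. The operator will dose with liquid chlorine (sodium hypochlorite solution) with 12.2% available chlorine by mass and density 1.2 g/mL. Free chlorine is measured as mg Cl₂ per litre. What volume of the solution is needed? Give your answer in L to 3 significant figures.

Volume: 31,600 US gal × 3.785 L/gal = 119,606 L.
Chlorine deficit: 3.1 − 1.4 = 1.7 ppm = 1.7 mg/L as Cl₂.
Cl₂ equivalent needed: 1.7 mg/L × 119,606 L = 203,300 mg = 203.3 g.
Product at 12.2% available chlorine: 203.3 / 0.122 = 1667 g.
Volume at density 1.2 g/mL: 1667 g ÷ 1.2 g/mL = 1389 mL.

1.39 L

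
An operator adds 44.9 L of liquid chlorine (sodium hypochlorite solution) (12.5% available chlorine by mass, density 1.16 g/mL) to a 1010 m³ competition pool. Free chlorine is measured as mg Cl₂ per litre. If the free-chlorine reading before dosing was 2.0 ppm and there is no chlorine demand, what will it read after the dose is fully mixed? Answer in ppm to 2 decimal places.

Volume: 1010 m³ = 1,010,000 L.
Mass of solution: 44.9 L × 1000 mL/L × 1.16 g/mL = 52,080 g.
Available chlorine delivered: 52,080 g × 0.125 = 6510 g as Cl₂.
Concentration rise: 6510 g / 1,010,000 L = 6.446 mg/L = 6.45 ppm.
Final FC: 2.0 + 6.45 = 8.45 ppm.

8.45 ppm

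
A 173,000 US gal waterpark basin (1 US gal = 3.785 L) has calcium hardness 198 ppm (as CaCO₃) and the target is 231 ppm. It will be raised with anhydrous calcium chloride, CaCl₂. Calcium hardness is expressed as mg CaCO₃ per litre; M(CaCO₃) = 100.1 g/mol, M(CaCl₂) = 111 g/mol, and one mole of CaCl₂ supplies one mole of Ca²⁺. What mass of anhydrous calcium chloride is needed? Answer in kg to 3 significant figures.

24.0 kg

Volume: 173,000 US gal × 3.785 L/gal = 654,805 L.
Hardness to add: (231 − 198) = 33 mg/L as CaCO₃ × 654,805 L = 21,610 g as CaCO₃.
Moles of Ca²⁺ (1 mol Ca²⁺ ≡ 1 mol CaCO₃): 21,610 / 100.1 g/mol = 215.9 mol.
Mass of CaCl₂: 215.9 × 111 = 23,960 g.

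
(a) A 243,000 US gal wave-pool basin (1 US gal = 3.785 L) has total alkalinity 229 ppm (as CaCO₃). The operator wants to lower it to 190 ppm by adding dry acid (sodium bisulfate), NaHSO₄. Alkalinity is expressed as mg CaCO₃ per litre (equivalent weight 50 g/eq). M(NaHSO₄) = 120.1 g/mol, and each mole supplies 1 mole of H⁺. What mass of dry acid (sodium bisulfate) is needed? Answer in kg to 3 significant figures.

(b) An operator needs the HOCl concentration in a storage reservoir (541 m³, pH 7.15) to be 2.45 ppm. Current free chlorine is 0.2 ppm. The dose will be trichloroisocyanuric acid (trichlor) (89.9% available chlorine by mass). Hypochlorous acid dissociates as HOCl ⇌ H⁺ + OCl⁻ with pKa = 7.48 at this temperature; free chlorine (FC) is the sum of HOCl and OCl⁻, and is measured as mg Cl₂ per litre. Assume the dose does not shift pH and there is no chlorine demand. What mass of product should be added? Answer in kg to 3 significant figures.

(a) Volume: 243,000 US gal × 3.785 L/gal = 919,755 L.
(a) Alkalinity to neutralize: (229 − 190) = 39 mg/L as CaCO₃ × 919,755 L = 35,870 g as CaCO₃.
(a) Equivalents of H⁺ required: 35,870 ÷ 50 g/eq = 717.4 eq = 717.4 mol NaHSO₄.
(a) Mass of NaHSO₄: 717.4 × 120.1 = 86,160 g.

(b) Volume: 541 m³ = 541,000 L.
(b) [OCl⁻]/[HOCl] = 10^(pH − pKa) = 10^(7.15 − 7.48) = 0.4677; fraction as HOCl = 1/(1 + 0.4677) = 0.6813.
(b) Free chlorine required for 2.45 ppm HOCl: 2.45 / 0.6813 = 3.596 ppm.
(b) FC to add: 3.596 − 0.2 = 3.396 mg/L as Cl₂.
(b) Cl₂ equivalent: 3.396 mg/L × 541,000 L = 1837 g.
(b) Product at 89.9% available Cl: 1837 / 0.899 = 2044 g.

(a) 86.2 kg; (b) 2.04 kg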